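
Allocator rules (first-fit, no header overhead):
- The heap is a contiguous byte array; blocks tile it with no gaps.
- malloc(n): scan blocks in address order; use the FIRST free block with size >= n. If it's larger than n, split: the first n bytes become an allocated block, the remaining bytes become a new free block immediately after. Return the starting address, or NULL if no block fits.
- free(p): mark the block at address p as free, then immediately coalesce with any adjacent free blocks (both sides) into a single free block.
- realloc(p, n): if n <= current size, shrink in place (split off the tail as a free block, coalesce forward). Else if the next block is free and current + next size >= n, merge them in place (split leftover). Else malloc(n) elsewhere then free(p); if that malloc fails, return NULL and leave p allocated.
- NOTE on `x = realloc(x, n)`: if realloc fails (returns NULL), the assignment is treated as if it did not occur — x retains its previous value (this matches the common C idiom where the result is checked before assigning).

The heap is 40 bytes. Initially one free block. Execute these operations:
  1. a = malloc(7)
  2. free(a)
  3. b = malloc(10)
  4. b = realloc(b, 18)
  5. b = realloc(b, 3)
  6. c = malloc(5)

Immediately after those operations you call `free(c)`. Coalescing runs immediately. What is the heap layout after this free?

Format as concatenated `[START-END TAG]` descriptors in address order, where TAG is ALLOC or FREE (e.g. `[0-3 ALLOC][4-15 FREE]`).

Answer: [0-2 ALLOC][3-39 FREE]

Derivation:
Op 1: a = malloc(7) -> a = 0; heap: [0-6 ALLOC][7-39 FREE]
Op 2: free(a) -> (freed a); heap: [0-39 FREE]
Op 3: b = malloc(10) -> b = 0; heap: [0-9 ALLOC][10-39 FREE]
Op 4: b = realloc(b, 18) -> b = 0; heap: [0-17 ALLOC][18-39 FREE]
Op 5: b = realloc(b, 3) -> b = 0; heap: [0-2 ALLOC][3-39 FREE]
Op 6: c = malloc(5) -> c = 3; heap: [0-2 ALLOC][3-7 ALLOC][8-39 FREE]
free(c): c = 3 -> block [3-7 ALLOC]; mark free, coalesce with adjacent free neighbors -> [0-2 ALLOC][3-39 FREE]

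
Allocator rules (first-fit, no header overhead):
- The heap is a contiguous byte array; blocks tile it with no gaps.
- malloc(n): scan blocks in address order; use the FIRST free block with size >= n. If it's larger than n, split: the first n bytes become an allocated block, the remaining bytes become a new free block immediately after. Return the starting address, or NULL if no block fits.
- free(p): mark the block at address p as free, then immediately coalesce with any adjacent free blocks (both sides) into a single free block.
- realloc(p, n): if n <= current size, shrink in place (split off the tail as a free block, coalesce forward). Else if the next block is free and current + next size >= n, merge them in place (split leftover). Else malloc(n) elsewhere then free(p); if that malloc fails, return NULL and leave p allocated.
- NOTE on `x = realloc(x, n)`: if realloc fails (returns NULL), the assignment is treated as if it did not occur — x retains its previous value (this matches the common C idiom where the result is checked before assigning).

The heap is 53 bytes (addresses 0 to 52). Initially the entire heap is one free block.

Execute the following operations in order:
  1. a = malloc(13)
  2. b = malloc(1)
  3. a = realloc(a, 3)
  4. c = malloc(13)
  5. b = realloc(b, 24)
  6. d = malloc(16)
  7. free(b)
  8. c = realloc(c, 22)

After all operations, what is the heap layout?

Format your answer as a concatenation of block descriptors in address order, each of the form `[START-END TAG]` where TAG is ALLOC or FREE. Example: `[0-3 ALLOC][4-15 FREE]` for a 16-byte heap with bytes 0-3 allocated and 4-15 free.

Answer: [0-2 ALLOC][3-13 FREE][14-35 ALLOC][36-52 FREE]

Derivation:
Op 1: a = malloc(13) -> a = 0; heap: [0-12 ALLOC][13-52 FREE]
Op 2: b = malloc(1) -> b = 13; heap: [0-12 ALLOC][13-13 ALLOC][14-52 FREE]
Op 3: a = realloc(a, 3) -> a = 0; heap: [0-2 ALLOC][3-12 FREE][13-13 ALLOC][14-52 FREE]
Op 4: c = malloc(13) -> c = 14; heap: [0-2 ALLOC][3-12 FREE][13-13 ALLOC][14-26 ALLOC][27-52 FREE]
Op 5: b = realloc(b, 24) -> b = 27; heap: [0-2 ALLOC][3-13 FREE][14-26 ALLOC][27-50 ALLOC][51-52 FREE]
Op 6: d = malloc(16) -> d = NULL; heap: [0-2 ALLOC][3-13 FREE][14-26 ALLOC][27-50 ALLOC][51-52 FREE]
Op 7: free(b) -> (freed b); heap: [0-2 ALLOC][3-13 FREE][14-26 ALLOC][27-52 FREE]
Op 8: c = realloc(c, 22) -> c = 14; heap: [0-2 ALLOC][3-13 FREE][14-35 ALLOC][36-52 FREE]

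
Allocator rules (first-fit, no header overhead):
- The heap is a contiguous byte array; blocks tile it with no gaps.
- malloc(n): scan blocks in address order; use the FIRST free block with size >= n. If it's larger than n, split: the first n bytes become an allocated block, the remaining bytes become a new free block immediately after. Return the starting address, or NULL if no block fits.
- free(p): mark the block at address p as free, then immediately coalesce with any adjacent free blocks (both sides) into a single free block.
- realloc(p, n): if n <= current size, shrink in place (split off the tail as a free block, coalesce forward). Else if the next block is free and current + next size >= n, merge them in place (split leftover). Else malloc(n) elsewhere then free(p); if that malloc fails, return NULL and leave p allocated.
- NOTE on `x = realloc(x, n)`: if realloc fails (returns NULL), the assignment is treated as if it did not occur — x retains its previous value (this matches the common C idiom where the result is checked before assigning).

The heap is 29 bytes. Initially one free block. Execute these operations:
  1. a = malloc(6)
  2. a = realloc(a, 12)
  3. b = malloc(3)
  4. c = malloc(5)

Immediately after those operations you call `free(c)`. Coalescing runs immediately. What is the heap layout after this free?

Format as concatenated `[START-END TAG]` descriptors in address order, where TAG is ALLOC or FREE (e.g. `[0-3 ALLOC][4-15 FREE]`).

Answer: [0-11 ALLOC][12-14 ALLOC][15-28 FREE]

Derivation:
Op 1: a = malloc(6) -> a = 0; heap: [0-5 ALLOC][6-28 FREE]
Op 2: a = realloc(a, 12) -> a = 0; heap: [0-11 ALLOC][12-28 FREE]
Op 3: b = malloc(3) -> b = 12; heap: [0-11 ALLOC][12-14 ALLOC][15-28 FREE]
Op 4: c = malloc(5) -> c = 15; heap: [0-11 ALLOC][12-14 ALLOC][15-19 ALLOC][20-28 FREE]
free(c): c = 15 -> block [15-19 ALLOC]; mark free, coalesce with adjacent free neighbors -> [0-11 ALLOC][12-14 ALLOC][15-28 FREE]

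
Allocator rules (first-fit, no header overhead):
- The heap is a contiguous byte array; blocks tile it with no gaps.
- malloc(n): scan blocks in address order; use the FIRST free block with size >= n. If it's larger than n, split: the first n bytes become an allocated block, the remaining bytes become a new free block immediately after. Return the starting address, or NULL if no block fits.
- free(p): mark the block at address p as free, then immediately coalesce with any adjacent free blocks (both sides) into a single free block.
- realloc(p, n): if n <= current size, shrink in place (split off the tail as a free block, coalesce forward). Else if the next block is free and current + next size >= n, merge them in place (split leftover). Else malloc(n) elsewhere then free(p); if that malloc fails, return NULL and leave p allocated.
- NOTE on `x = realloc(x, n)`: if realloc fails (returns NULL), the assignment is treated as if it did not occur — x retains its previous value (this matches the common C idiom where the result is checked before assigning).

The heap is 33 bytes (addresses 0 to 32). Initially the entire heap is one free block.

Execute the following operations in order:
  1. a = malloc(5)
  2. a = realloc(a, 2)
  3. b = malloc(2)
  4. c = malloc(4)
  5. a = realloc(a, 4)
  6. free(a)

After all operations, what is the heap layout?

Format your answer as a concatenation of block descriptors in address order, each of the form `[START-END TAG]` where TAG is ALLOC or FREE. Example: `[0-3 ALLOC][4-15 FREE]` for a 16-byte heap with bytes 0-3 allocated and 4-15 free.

Op 1: a = malloc(5) -> a = 0; heap: [0-4 ALLOC][5-32 FREE]
Op 2: a = realloc(a, 2) -> a = 0; heap: [0-1 ALLOC][2-32 FREE]
Op 3: b = malloc(2) -> b = 2; heap: [0-1 ALLOC][2-3 ALLOC][4-32 FREE]
Op 4: c = malloc(4) -> c = 4; heap: [0-1 ALLOC][2-3 ALLOC][4-7 ALLOC][8-32 FREE]
Op 5: a = realloc(a, 4) -> a = 8; heap: [0-1 FREE][2-3 ALLOC][4-7 ALLOC][8-11 ALLOC][12-32 FREE]
Op 6: free(a) -> (freed a); heap: [0-1 FREE][2-3 ALLOC][4-7 ALLOC][8-32 FREE]

Answer: [0-1 FREE][2-3 ALLOC][4-7 ALLOC][8-32 FREE]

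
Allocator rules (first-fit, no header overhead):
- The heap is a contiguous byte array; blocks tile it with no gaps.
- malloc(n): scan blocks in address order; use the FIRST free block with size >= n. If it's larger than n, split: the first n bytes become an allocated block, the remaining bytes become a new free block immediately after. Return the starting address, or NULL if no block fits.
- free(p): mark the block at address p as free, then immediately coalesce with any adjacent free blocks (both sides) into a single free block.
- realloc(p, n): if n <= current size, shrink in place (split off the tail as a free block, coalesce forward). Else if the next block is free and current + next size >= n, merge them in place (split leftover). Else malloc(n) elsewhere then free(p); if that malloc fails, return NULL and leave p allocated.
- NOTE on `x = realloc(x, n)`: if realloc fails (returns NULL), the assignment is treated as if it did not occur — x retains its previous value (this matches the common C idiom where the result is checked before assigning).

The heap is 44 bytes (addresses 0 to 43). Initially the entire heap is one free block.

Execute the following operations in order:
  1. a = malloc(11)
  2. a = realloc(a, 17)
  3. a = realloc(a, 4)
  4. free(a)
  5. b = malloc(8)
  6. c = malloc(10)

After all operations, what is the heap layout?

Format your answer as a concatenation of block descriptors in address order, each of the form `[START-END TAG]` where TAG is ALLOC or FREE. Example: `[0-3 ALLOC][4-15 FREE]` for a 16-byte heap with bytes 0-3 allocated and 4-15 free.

Op 1: a = malloc(11) -> a = 0; heap: [0-10 ALLOC][11-43 FREE]
Op 2: a = realloc(a, 17) -> a = 0; heap: [0-16 ALLOC][17-43 FREE]
Op 3: a = realloc(a, 4) -> a = 0; heap: [0-3 ALLOC][4-43 FREE]
Op 4: free(a) -> (freed a); heap: [0-43 FREE]
Op 5: b = malloc(8) -> b = 0; heap: [0-7 ALLOC][8-43 FREE]
Op 6: c = malloc(10) -> c = 8; heap: [0-7 ALLOC][8-17 ALLOC][18-43 FREE]

Answer: [0-7 ALLOC][8-17 ALLOC][18-43 FREE]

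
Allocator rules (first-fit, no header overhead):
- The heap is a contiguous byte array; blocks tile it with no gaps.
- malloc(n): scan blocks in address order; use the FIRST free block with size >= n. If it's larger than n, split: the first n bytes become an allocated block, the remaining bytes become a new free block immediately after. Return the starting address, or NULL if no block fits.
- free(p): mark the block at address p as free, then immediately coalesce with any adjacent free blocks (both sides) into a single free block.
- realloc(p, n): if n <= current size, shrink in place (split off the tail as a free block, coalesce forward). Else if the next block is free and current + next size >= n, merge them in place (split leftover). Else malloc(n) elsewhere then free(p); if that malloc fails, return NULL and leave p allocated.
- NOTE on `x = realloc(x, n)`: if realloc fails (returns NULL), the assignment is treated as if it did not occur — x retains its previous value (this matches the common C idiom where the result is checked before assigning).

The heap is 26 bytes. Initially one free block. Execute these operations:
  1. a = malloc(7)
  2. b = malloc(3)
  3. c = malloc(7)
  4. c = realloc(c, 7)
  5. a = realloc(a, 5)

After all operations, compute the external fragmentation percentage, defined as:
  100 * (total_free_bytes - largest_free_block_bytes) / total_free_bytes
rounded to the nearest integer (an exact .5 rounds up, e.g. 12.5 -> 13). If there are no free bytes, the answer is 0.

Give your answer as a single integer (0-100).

Op 1: a = malloc(7) -> a = 0; heap: [0-6 ALLOC][7-25 FREE]
Op 2: b = malloc(3) -> b = 7; heap: [0-6 ALLOC][7-9 ALLOC][10-25 FREE]
Op 3: c = malloc(7) -> c = 10; heap: [0-6 ALLOC][7-9 ALLOC][10-16 ALLOC][17-25 FREE]
Op 4: c = realloc(c, 7) -> c = 10; heap: [0-6 ALLOC][7-9 ALLOC][10-16 ALLOC][17-25 FREE]
Op 5: a = realloc(a, 5) -> a = 0; heap: [0-4 ALLOC][5-6 FREE][7-9 ALLOC][10-16 ALLOC][17-25 FREE]
Free blocks: [2 9] total_free=11 largest=9 -> 100*(11-9)/11 = 200/11 ≈ 18.182 -> rounds to 18

Answer: 18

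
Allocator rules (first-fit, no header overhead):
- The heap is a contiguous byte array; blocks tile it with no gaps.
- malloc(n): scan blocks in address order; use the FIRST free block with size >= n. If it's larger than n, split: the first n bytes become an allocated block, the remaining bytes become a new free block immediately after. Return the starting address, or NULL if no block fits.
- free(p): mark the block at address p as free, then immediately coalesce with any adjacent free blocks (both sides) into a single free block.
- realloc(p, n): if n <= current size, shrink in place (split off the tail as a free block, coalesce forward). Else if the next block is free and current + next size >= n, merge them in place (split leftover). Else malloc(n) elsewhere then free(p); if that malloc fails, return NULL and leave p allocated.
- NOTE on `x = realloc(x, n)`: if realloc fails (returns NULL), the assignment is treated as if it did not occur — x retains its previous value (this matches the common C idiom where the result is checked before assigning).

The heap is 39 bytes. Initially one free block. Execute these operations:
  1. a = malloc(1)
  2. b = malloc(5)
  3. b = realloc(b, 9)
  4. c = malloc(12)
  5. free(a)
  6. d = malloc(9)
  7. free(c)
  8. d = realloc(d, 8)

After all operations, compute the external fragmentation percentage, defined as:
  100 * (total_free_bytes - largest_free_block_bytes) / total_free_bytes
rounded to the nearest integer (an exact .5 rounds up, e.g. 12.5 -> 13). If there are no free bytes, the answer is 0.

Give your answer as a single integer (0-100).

Answer: 45

Derivation:
Op 1: a = malloc(1) -> a = 0; heap: [0-0 ALLOC][1-38 FREE]
Op 2: b = malloc(5) -> b = 1; heap: [0-0 ALLOC][1-5 ALLOC][6-38 FREE]
Op 3: b = realloc(b, 9) -> b = 1; heap: [0-0 ALLOC][1-9 ALLOC][10-38 FREE]
Op 4: c = malloc(12) -> c = 10; heap: [0-0 ALLOC][1-9 ALLOC][10-21 ALLOC][22-38 FREE]
Op 5: free(a) -> (freed a); heap: [0-0 FREE][1-9 ALLOC][10-21 ALLOC][22-38 FREE]
Op 6: d = malloc(9) -> d = 22; heap: [0-0 FREE][1-9 ALLOC][10-21 ALLOC][22-30 ALLOC][31-38 FREE]
Op 7: free(c) -> (freed c); heap: [0-0 FREE][1-9 ALLOC][10-21 FREE][22-30 ALLOC][31-38 FREE]
Op 8: d = realloc(d, 8) -> d = 22; heap: [0-0 FREE][1-9 ALLOC][10-21 FREE][22-29 ALLOC][30-38 FREE]
Free blocks: [1 12 9] total_free=22 largest=12 -> 100*(22-12)/22 = 1000/22 ≈ 45.455 -> rounds to 45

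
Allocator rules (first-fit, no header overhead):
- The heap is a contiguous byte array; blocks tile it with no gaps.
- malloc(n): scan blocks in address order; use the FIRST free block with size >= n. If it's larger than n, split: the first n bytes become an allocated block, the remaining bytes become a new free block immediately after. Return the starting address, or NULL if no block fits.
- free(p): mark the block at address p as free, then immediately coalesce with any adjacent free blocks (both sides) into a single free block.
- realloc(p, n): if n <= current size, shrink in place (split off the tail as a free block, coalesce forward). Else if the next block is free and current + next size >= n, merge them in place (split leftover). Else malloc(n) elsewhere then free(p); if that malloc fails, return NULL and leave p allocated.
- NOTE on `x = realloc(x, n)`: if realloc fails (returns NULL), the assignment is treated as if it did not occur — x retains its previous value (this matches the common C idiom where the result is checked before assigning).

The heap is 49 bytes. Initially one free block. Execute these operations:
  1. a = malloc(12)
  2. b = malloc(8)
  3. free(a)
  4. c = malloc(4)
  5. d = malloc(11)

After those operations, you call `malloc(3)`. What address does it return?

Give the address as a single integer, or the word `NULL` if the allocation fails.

Op 1: a = malloc(12) -> a = 0; heap: [0-11 ALLOC][12-48 FREE]
Op 2: b = malloc(8) -> b = 12; heap: [0-11 ALLOC][12-19 ALLOC][20-48 FREE]
Op 3: free(a) -> (freed a); heap: [0-11 FREE][12-19 ALLOC][20-48 FREE]
Op 4: c = malloc(4) -> c = 0; heap: [0-3 ALLOC][4-11 FREE][12-19 ALLOC][20-48 FREE]
Op 5: d = malloc(11) -> d = 20; heap: [0-3 ALLOC][4-11 FREE][12-19 ALLOC][20-30 ALLOC][31-48 FREE]
malloc(3): first-fit scan over [0-3 ALLOC][4-11 FREE][12-19 ALLOC][20-30 ALLOC][31-48 FREE] -> 4

Answer: 4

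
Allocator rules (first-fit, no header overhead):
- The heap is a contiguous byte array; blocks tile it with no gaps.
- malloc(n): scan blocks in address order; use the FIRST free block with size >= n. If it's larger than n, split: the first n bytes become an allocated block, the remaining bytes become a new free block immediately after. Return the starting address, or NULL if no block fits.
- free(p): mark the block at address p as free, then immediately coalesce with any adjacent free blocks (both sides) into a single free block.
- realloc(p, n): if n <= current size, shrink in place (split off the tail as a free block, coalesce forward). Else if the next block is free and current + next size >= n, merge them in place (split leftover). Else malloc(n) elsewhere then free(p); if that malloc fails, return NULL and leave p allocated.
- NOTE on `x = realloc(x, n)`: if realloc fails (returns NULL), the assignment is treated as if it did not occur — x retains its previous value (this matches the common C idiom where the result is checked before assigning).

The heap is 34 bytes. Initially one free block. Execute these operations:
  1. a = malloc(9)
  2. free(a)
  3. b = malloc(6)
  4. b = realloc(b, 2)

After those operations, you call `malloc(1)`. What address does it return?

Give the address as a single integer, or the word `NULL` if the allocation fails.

Answer: 2

Derivation:
Op 1: a = malloc(9) -> a = 0; heap: [0-8 ALLOC][9-33 FREE]
Op 2: free(a) -> (freed a); heap: [0-33 FREE]
Op 3: b = malloc(6) -> b = 0; heap: [0-5 ALLOC][6-33 FREE]
Op 4: b = realloc(b, 2) -> b = 0; heap: [0-1 ALLOC][2-33 FREE]
malloc(1): first-fit scan over [0-1 ALLOC][2-33 FREE] -> 2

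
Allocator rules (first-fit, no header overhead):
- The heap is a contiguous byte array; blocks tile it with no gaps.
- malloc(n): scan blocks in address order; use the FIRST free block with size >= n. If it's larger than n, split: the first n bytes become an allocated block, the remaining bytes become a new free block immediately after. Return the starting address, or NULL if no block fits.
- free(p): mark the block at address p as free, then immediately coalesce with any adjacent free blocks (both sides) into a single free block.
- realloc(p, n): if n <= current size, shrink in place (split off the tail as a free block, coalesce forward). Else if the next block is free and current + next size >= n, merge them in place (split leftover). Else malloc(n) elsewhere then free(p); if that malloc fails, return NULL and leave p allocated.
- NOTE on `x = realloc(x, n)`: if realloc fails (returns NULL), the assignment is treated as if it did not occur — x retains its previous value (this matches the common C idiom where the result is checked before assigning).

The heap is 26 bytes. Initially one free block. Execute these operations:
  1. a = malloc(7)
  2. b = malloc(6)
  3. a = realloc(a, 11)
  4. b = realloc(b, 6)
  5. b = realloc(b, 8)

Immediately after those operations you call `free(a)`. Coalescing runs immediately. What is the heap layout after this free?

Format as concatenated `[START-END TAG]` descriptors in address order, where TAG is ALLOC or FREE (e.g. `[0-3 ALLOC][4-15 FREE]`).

Op 1: a = malloc(7) -> a = 0; heap: [0-6 ALLOC][7-25 FREE]
Op 2: b = malloc(6) -> b = 7; heap: [0-6 ALLOC][7-12 ALLOC][13-25 FREE]
Op 3: a = realloc(a, 11) -> a = 13; heap: [0-6 FREE][7-12 ALLOC][13-23 ALLOC][24-25 FREE]
Op 4: b = realloc(b, 6) -> b = 7; heap: [0-6 FREE][7-12 ALLOC][13-23 ALLOC][24-25 FREE]
Op 5: b = realloc(b, 8) -> NULL (b unchanged); heap: [0-6 FREE][7-12 ALLOC][13-23 ALLOC][24-25 FREE]
free(a): a = 13 -> block [13-23 ALLOC]; mark free, coalesce with adjacent free neighbors -> [0-6 FREE][7-12 ALLOC][13-25 FREE]

Answer: [0-6 FREE][7-12 ALLOC][13-25 FREE]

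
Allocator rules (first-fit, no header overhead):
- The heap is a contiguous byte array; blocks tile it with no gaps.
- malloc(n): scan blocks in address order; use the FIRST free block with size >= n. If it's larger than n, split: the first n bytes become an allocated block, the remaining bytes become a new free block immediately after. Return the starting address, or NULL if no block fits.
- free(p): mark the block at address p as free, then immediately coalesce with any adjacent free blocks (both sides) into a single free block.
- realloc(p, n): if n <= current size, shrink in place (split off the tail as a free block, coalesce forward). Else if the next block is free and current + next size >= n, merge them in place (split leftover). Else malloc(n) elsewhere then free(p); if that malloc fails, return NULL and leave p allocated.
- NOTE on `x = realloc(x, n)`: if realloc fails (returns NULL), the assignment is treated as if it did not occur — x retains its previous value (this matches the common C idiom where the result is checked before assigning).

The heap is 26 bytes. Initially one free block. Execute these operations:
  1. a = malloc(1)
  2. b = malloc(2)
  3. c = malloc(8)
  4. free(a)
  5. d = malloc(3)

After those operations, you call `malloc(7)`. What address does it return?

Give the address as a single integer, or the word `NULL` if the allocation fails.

Answer: 14

Derivation:
Op 1: a = malloc(1) -> a = 0; heap: [0-0 ALLOC][1-25 FREE]
Op 2: b = malloc(2) -> b = 1; heap: [0-0 ALLOC][1-2 ALLOC][3-25 FREE]
Op 3: c = malloc(8) -> c = 3; heap: [0-0 ALLOC][1-2 ALLOC][3-10 ALLOC][11-25 FREE]
Op 4: free(a) -> (freed a); heap: [0-0 FREE][1-2 ALLOC][3-10 ALLOC][11-25 FREE]
Op 5: d = malloc(3) -> d = 11; heap: [0-0 FREE][1-2 ALLOC][3-10 ALLOC][11-13 ALLOC][14-25 FREE]
malloc(7): first-fit scan over [0-0 FREE][1-2 ALLOC][3-10 ALLOC][11-13 ALLOC][14-25 FREE] -> 14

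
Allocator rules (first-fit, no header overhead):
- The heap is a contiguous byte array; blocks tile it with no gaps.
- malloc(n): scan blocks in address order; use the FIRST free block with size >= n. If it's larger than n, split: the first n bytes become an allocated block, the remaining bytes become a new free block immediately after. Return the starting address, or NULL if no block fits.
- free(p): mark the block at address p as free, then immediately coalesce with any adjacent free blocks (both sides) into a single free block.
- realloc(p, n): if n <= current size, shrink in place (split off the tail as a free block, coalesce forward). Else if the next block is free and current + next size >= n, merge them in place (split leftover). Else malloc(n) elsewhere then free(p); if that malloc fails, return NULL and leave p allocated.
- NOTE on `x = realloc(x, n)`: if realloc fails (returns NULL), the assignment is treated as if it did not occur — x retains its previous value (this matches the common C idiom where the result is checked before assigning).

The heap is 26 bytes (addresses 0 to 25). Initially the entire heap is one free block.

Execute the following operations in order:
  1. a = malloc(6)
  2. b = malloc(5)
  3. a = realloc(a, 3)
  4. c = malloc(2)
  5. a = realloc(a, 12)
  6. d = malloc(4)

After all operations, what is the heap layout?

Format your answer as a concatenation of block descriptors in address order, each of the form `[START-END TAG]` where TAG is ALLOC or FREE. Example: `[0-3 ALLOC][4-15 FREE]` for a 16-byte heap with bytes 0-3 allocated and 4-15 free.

Answer: [0-2 FREE][3-4 ALLOC][5-5 FREE][6-10 ALLOC][11-22 ALLOC][23-25 FREE]

Derivation:
Op 1: a = malloc(6) -> a = 0; heap: [0-5 ALLOC][6-25 FREE]
Op 2: b = malloc(5) -> b = 6; heap: [0-5 ALLOC][6-10 ALLOC][11-25 FREE]
Op 3: a = realloc(a, 3) -> a = 0; heap: [0-2 ALLOC][3-5 FREE][6-10 ALLOC][11-25 FREE]
Op 4: c = malloc(2) -> c = 3; heap: [0-2 ALLOC][3-4 ALLOC][5-5 FREE][6-10 ALLOC][11-25 FREE]
Op 5: a = realloc(a, 12) -> a = 11; heap: [0-2 FREE][3-4 ALLOC][5-5 FREE][6-10 ALLOC][11-22 ALLOC][23-25 FREE]
Op 6: d = malloc(4) -> d = NULL; heap: [0-2 FREE][3-4 ALLOC][5-5 FREE][6-10 ALLOC][11-22 ALLOC][23-25 FREE]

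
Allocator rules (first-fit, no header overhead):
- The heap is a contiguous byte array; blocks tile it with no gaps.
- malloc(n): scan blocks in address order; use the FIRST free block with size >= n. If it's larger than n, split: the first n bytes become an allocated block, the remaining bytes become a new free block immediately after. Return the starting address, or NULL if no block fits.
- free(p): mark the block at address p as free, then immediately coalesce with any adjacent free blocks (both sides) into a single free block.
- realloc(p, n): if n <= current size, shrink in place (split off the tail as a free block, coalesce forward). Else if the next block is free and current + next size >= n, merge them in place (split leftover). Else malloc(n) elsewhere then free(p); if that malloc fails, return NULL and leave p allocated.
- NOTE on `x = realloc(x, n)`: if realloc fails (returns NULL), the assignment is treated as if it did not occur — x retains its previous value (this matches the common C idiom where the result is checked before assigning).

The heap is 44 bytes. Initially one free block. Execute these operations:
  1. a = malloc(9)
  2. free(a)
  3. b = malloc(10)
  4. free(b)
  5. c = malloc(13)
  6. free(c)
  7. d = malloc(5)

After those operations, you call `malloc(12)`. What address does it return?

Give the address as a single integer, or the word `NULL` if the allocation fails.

Op 1: a = malloc(9) -> a = 0; heap: [0-8 ALLOC][9-43 FREE]
Op 2: free(a) -> (freed a); heap: [0-43 FREE]
Op 3: b = malloc(10) -> b = 0; heap: [0-9 ALLOC][10-43 FREE]
Op 4: free(b) -> (freed b); heap: [0-43 FREE]
Op 5: c = malloc(13) -> c = 0; heap: [0-12 ALLOC][13-43 FREE]
Op 6: free(c) -> (freed c); heap: [0-43 FREE]
Op 7: d = malloc(5) -> d = 0; heap: [0-4 ALLOC][5-43 FREE]
malloc(12): first-fit scan over [0-4 ALLOC][5-43 FREE] -> 5

Answer: 5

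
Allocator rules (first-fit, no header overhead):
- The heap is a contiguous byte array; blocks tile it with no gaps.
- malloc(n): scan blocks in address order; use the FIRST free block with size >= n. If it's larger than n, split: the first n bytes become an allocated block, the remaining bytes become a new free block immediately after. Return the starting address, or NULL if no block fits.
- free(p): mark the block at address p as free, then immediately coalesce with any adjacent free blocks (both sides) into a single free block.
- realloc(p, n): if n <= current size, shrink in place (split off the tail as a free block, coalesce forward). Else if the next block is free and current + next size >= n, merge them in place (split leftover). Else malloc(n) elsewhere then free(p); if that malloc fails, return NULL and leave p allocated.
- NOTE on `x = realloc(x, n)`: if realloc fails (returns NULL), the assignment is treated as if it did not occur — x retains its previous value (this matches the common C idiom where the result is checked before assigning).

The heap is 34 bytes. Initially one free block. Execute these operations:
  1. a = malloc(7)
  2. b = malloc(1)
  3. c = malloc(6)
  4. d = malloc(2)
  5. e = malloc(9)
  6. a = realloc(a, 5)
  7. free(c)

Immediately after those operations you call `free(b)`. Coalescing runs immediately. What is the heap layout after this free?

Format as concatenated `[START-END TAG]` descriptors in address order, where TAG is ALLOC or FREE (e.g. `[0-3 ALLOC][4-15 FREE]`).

Answer: [0-4 ALLOC][5-13 FREE][14-15 ALLOC][16-24 ALLOC][25-33 FREE]

Derivation:
Op 1: a = malloc(7) -> a = 0; heap: [0-6 ALLOC][7-33 FREE]
Op 2: b = malloc(1) -> b = 7; heap: [0-6 ALLOC][7-7 ALLOC][8-33 FREE]
Op 3: c = malloc(6) -> c = 8; heap: [0-6 ALLOC][7-7 ALLOC][8-13 ALLOC][14-33 FREE]
Op 4: d = malloc(2) -> d = 14; heap: [0-6 ALLOC][7-7 ALLOC][8-13 ALLOC][14-15 ALLOC][16-33 FREE]
Op 5: e = malloc(9) -> e = 16; heap: [0-6 ALLOC][7-7 ALLOC][8-13 ALLOC][14-15 ALLOC][16-24 ALLOC][25-33 FREE]
Op 6: a = realloc(a, 5) -> a = 0; heap: [0-4 ALLOC][5-6 FREE][7-7 ALLOC][8-13 ALLOC][14-15 ALLOC][16-24 ALLOC][25-33 FREE]
Op 7: free(c) -> (freed c); heap: [0-4 ALLOC][5-6 FREE][7-7 ALLOC][8-13 FREE][14-15 ALLOC][16-24 ALLOC][25-33 FREE]
free(b): b = 7 -> block [7-7 ALLOC]; mark free, coalesce with adjacent free neighbors -> [0-4 ALLOC][5-13 FREE][14-15 ALLOC][16-24 ALLOC][25-33 FREE]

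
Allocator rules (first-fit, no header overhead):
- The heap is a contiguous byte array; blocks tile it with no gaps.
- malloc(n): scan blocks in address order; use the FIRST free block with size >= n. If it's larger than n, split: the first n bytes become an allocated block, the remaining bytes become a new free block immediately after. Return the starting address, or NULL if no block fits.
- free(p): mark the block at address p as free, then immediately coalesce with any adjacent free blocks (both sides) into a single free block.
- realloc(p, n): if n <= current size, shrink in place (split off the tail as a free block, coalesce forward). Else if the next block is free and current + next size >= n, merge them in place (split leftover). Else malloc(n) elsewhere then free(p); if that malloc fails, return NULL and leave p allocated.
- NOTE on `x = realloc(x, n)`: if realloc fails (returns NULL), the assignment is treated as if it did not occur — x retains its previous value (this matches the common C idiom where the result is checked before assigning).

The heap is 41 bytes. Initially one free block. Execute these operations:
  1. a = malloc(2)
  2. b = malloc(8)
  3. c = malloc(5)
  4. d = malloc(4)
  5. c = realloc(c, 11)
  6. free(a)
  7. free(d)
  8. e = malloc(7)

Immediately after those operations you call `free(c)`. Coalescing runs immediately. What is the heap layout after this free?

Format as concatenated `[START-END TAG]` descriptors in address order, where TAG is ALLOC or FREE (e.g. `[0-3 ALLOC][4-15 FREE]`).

Answer: [0-1 FREE][2-9 ALLOC][10-16 ALLOC][17-40 FREE]

Derivation:
Op 1: a = malloc(2) -> a = 0; heap: [0-1 ALLOC][2-40 FREE]
Op 2: b = malloc(8) -> b = 2; heap: [0-1 ALLOC][2-9 ALLOC][10-40 FREE]
Op 3: c = malloc(5) -> c = 10; heap: [0-1 ALLOC][2-9 ALLOC][10-14 ALLOC][15-40 FREE]
Op 4: d = malloc(4) -> d = 15; heap: [0-1 ALLOC][2-9 ALLOC][10-14 ALLOC][15-18 ALLOC][19-40 FREE]
Op 5: c = realloc(c, 11) -> c = 19; heap: [0-1 ALLOC][2-9 ALLOC][10-14 FREE][15-18 ALLOC][19-29 ALLOC][30-40 FREE]
Op 6: free(a) -> (freed a); heap: [0-1 FREE][2-9 ALLOC][10-14 FREE][15-18 ALLOC][19-29 ALLOC][30-40 FREE]
Op 7: free(d) -> (freed d); heap: [0-1 FREE][2-9 ALLOC][10-18 FREE][19-29 ALLOC][30-40 FREE]
Op 8: e = malloc(7) -> e = 10; heap: [0-1 FREE][2-9 ALLOC][10-16 ALLOC][17-18 FREE][19-29 ALLOC][30-40 FREE]
free(c): c = 19 -> block [19-29 ALLOC]; mark free, coalesce with adjacent free neighbors -> [0-1 FREE][2-9 ALLOC][10-16 ALLOC][17-40 FREE]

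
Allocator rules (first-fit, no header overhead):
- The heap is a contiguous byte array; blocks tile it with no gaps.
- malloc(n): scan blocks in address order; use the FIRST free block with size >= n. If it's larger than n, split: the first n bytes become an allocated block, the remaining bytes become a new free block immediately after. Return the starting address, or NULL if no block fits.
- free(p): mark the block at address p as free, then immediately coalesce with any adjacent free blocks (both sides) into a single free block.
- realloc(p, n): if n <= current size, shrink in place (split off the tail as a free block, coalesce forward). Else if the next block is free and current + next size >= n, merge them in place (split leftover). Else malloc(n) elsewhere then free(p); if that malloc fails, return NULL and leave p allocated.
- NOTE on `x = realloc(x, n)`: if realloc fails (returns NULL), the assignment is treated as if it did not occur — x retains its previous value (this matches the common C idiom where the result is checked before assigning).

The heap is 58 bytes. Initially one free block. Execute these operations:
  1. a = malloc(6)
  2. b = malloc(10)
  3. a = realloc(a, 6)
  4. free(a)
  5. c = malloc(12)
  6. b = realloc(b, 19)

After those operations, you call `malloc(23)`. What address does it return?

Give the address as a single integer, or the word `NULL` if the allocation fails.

Answer: NULL

Derivation:
Op 1: a = malloc(6) -> a = 0; heap: [0-5 ALLOC][6-57 FREE]
Op 2: b = malloc(10) -> b = 6; heap: [0-5 ALLOC][6-15 ALLOC][16-57 FREE]
Op 3: a = realloc(a, 6) -> a = 0; heap: [0-5 ALLOC][6-15 ALLOC][16-57 FREE]
Op 4: free(a) -> (freed a); heap: [0-5 FREE][6-15 ALLOC][16-57 FREE]
Op 5: c = malloc(12) -> c = 16; heap: [0-5 FREE][6-15 ALLOC][16-27 ALLOC][28-57 FREE]
Op 6: b = realloc(b, 19) -> b = 28; heap: [0-15 FREE][16-27 ALLOC][28-46 ALLOC][47-57 FREE]
malloc(23): first-fit scan over [0-15 FREE][16-27 ALLOC][28-46 ALLOC][47-57 FREE] -> NULL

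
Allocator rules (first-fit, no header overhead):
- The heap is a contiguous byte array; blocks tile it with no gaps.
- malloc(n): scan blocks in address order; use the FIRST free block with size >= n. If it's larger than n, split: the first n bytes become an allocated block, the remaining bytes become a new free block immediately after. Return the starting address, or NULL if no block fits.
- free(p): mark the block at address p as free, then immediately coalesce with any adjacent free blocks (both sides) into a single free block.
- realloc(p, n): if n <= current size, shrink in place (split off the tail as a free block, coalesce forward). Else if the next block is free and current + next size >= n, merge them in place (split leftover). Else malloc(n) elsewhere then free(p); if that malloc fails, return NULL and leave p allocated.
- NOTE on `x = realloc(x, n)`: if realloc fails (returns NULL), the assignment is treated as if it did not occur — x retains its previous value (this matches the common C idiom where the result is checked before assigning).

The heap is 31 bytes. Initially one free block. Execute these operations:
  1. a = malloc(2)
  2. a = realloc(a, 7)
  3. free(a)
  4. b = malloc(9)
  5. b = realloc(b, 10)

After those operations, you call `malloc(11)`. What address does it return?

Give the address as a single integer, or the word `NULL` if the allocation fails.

Answer: 10

Derivation:
Op 1: a = malloc(2) -> a = 0; heap: [0-1 ALLOC][2-30 FREE]
Op 2: a = realloc(a, 7) -> a = 0; heap: [0-6 ALLOC][7-30 FREE]
Op 3: free(a) -> (freed a); heap: [0-30 FREE]
Op 4: b = malloc(9) -> b = 0; heap: [0-8 ALLOC][9-30 FREE]
Op 5: b = realloc(b, 10) -> b = 0; heap: [0-9 ALLOC][10-30 FREE]
malloc(11): first-fit scan over [0-9 ALLOC][10-30 FREE] -> 10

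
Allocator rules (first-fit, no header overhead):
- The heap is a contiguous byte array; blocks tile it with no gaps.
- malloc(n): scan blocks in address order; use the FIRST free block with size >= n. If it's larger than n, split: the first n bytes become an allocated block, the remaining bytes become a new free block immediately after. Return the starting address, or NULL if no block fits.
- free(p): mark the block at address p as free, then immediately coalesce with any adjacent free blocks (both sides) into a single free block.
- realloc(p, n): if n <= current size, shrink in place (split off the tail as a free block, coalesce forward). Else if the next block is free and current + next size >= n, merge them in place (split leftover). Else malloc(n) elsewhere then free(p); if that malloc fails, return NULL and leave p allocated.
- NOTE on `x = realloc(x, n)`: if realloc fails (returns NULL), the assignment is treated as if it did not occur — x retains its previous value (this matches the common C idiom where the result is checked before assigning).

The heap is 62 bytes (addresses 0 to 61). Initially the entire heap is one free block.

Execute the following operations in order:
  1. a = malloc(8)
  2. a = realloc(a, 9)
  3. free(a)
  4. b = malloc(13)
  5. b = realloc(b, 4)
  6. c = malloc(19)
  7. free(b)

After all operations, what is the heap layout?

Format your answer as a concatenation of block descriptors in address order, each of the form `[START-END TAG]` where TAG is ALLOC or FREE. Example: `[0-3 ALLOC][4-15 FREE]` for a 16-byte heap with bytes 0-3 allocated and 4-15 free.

Op 1: a = malloc(8) -> a = 0; heap: [0-7 ALLOC][8-61 FREE]
Op 2: a = realloc(a, 9) -> a = 0; heap: [0-8 ALLOC][9-61 FREE]
Op 3: free(a) -> (freed a); heap: [0-61 FREE]
Op 4: b = malloc(13) -> b = 0; heap: [0-12 ALLOC][13-61 FREE]
Op 5: b = realloc(b, 4) -> b = 0; heap: [0-3 ALLOC][4-61 FREE]
Op 6: c = malloc(19) -> c = 4; heap: [0-3 ALLOC][4-22 ALLOC][23-61 FREE]
Op 7: free(b) -> (freed b); heap: [0-3 FREE][4-22 ALLOC][23-61 FREE]

Answer: [0-3 FREE][4-22 ALLOC][23-61 FREE]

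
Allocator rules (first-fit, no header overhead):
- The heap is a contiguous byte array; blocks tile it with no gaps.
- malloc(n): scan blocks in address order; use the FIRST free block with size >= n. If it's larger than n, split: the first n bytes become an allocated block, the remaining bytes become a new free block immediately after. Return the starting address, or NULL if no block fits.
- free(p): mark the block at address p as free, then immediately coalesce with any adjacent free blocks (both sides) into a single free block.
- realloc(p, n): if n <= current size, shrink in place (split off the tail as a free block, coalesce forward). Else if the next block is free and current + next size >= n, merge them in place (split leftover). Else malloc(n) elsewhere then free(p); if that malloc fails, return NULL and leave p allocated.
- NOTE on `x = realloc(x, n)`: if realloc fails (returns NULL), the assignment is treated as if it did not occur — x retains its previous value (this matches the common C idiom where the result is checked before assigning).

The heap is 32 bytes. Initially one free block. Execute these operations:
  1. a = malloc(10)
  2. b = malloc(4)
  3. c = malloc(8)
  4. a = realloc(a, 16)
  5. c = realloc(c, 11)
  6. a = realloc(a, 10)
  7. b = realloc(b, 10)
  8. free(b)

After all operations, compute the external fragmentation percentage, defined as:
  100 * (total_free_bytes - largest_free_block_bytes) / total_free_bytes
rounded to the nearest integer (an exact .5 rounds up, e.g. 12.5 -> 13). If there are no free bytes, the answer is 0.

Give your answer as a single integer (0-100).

Op 1: a = malloc(10) -> a = 0; heap: [0-9 ALLOC][10-31 FREE]
Op 2: b = malloc(4) -> b = 10; heap: [0-9 ALLOC][10-13 ALLOC][14-31 FREE]
Op 3: c = malloc(8) -> c = 14; heap: [0-9 ALLOC][10-13 ALLOC][14-21 ALLOC][22-31 FREE]
Op 4: a = realloc(a, 16) -> NULL (a unchanged); heap: [0-9 ALLOC][10-13 ALLOC][14-21 ALLOC][22-31 FREE]
Op 5: c = realloc(c, 11) -> c = 14; heap: [0-9 ALLOC][10-13 ALLOC][14-24 ALLOC][25-31 FREE]
Op 6: a = realloc(a, 10) -> a = 0; heap: [0-9 ALLOC][10-13 ALLOC][14-24 ALLOC][25-31 FREE]
Op 7: b = realloc(b, 10) -> NULL (b unchanged); heap: [0-9 ALLOC][10-13 ALLOC][14-24 ALLOC][25-31 FREE]
Op 8: free(b) -> (freed b); heap: [0-9 ALLOC][10-13 FREE][14-24 ALLOC][25-31 FREE]
Free blocks: [4 7] total_free=11 largest=7 -> 100*(11-7)/11 = 400/11 ≈ 36.364 -> rounds to 36

Answer: 36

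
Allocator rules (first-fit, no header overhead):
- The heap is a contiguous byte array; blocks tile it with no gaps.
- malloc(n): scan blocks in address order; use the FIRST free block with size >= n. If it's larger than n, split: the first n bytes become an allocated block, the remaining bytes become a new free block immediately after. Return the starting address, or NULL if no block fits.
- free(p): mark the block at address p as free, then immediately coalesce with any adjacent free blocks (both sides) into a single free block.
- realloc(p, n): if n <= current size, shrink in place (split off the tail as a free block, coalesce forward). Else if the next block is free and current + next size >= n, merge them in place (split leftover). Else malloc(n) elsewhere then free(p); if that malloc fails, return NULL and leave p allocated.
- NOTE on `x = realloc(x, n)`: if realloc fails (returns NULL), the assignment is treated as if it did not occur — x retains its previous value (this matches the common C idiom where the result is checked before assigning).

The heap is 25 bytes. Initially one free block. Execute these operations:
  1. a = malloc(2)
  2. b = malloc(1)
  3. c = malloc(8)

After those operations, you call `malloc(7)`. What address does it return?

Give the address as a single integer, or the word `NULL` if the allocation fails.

Op 1: a = malloc(2) -> a = 0; heap: [0-1 ALLOC][2-24 FREE]
Op 2: b = malloc(1) -> b = 2; heap: [0-1 ALLOC][2-2 ALLOC][3-24 FREE]
Op 3: c = malloc(8) -> c = 3; heap: [0-1 ALLOC][2-2 ALLOC][3-10 ALLOC][11-24 FREE]
malloc(7): first-fit scan over [0-1 ALLOC][2-2 ALLOC][3-10 ALLOC][11-24 FREE] -> 11

Answer: 11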